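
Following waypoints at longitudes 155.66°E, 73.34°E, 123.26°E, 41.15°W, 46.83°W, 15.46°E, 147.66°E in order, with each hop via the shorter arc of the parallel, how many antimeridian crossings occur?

Leg 1: +155.66° → +73.34°, shortest Δλ = -82.32° (west) — does not cross 180°.
Leg 2: +73.34° → +123.26°, shortest Δλ = 49.92° (east) — does not cross 180°.
Leg 3: +123.26° → -41.15°, shortest Δλ = -164.41° (west) — does not cross 180°.
Leg 4: -41.15° → -46.83°, shortest Δλ = -5.68° (west) — does not cross 180°.
Leg 5: -46.83° → +15.46°, shortest Δλ = 62.29° (east) — does not cross 180°.
Leg 6: +15.46° → +147.66°, shortest Δλ = 132.2° (east) — does not cross 180°.
Total crossings: 0.

0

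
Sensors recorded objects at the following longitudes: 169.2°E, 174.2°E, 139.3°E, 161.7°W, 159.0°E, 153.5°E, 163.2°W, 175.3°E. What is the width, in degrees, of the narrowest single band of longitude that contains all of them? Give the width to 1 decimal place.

59.0°

Sort the longitudes: -163.2°, -161.7°, +139.3°, +153.5°, +159.0°, +169.2°, +174.2°, +175.3°.
Eastward gaps between consecutive values (wrapping around): 1.5°, 301.0°, 14.2°, 5.5°, 10.2°, 5.0°, 1.1°, 21.5°.
Largest gap = 301.0° ⇒ minimal covering band is its complement: 360° − 301.0° = 59.0°.
Band runs from +139.3° eastward to -161.7°, crossing the antimeridian.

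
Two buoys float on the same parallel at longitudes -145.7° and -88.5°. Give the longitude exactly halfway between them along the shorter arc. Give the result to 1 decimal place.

Signed shortest Δλ from -145.7° to -88.5° is +57.2°.
Midpoint longitude = -145.7° + (+57.2°)/2 = -145.7° + 28.6° = -117.1°.

-117.1°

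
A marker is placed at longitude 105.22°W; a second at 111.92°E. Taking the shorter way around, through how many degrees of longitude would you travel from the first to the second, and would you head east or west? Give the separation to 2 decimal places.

Raw difference: 111.92 − -105.22 = 217.14°.
Normalise into (−180°, 180°]: 217.14° − 360° = -142.86°.
Negative ⇒ the second point lies to the west; separation 142.86°.

142.86° west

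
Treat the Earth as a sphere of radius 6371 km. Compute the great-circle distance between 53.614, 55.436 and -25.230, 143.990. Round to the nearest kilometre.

Δλ = 143.990 − 55.436 = 88.554°.
Δφ = -25.230 − 53.614 = -78.844°.
a = sin²(Δφ/2) + cos φ₁ · cos φ₂ · sin²(Δλ/2) = 0.664804.
c = 2·atan2(√a, √(1−a)) = 1.90669 rad → d = 6371·c ≈ 12147.49 km.

12147 km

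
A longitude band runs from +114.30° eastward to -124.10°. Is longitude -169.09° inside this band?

Yes

Band width going east from +114.30° to -124.10°: ((-124.10 − 114.30) mod 360) = 121.60°.
Offset of -169.09° east of the west edge: ((-169.09 − 114.30) mod 360) = 76.61°.
76.61° ≤ 121.60° ⇒ inside.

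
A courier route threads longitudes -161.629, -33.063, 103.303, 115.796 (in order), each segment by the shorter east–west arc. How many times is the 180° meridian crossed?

0

Leg 1: -161.629° → -33.063°, shortest Δλ = 128.566° (east) — does not cross 180°.
Leg 2: -33.063° → +103.303°, shortest Δλ = 136.366° (east) — does not cross 180°.
Leg 3: +103.303° → +115.796°, shortest Δλ = 12.493° (east) — does not cross 180°.
Total crossings: 0.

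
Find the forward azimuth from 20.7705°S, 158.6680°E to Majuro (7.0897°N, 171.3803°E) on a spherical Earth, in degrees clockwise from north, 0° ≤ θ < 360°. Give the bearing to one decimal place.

25.5°

Δλ = 171.3803 − 158.6680 = 12.7123°.
θ = atan2( sin Δλ · cos φ₂ , cos φ₁ · sin φ₂ − sin φ₁ · cos φ₂ · cos Δλ )
  = atan2(0.21837, 0.45869) = 25.458° → normalised to [0°, 360°): 25.458°.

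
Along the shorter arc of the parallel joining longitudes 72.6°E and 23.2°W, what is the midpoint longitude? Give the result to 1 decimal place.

Signed shortest Δλ from +72.6° to -23.2° is -95.8°.
Midpoint longitude = +72.6° + (-95.8°)/2 = +72.6° − 47.9° = +24.7°.

24.7°E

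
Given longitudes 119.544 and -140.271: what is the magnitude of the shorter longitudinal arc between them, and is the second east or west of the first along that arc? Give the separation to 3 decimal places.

100.185° east

Raw difference: -140.271 − 119.544 = -259.815°.
Normalise into (−180°, 180°]: -259.815° + 360° = 100.185°.
Positive ⇒ the second point lies to the east; separation 100.185°.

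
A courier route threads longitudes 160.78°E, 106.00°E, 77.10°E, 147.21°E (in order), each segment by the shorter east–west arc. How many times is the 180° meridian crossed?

0

Leg 1: +160.78° → +106.00°, shortest Δλ = -54.78° (west) — does not cross 180°.
Leg 2: +106.00° → +77.10°, shortest Δλ = -28.9° (west) — does not cross 180°.
Leg 3: +77.10° → +147.21°, shortest Δλ = 70.11° (east) — does not cross 180°.
Total crossings: 0.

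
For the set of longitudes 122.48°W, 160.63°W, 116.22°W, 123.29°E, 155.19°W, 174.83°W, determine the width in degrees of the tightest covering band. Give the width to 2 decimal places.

120.49°

Sort the longitudes: -174.83°, -160.63°, -155.19°, -122.48°, -116.22°, +123.29°.
Eastward gaps between consecutive values (wrapping around): 14.20°, 5.44°, 32.71°, 6.26°, 239.51°, 61.88°.
Largest gap = 239.51° ⇒ minimal covering band is its complement: 360° − 239.51° = 120.49°.
Band runs from +123.29° eastward to -116.22°, crossing the antimeridian.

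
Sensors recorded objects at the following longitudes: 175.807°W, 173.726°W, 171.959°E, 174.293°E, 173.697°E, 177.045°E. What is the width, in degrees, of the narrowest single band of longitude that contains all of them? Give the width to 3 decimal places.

14.315°

Sort the longitudes: -175.807°, -173.726°, +171.959°, +173.697°, +174.293°, +177.045°.
Eastward gaps between consecutive values (wrapping around): 2.081°, 345.685°, 1.738°, 0.596°, 2.752°, 7.148°.
Largest gap = 345.685° ⇒ minimal covering band is its complement: 360° − 345.685° = 14.315°.
Band runs from +171.959° eastward to -173.726°, crossing the antimeridian.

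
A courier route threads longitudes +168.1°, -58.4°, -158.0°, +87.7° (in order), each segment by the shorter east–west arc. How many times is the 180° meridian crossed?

2

Leg 1: +168.1° → -58.4°, shortest Δλ = 133.5° (east) — crosses 180°.
Leg 2: -58.4° → -158.0°, shortest Δλ = -99.6° (west) — does not cross 180°.
Leg 3: -158.0° → +87.7°, shortest Δλ = -114.3° (west) — crosses 180°.
Total crossings: 2.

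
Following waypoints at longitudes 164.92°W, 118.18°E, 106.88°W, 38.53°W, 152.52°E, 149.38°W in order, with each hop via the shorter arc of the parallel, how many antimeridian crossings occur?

Leg 1: -164.92° → +118.18°, shortest Δλ = -76.9° (west) — crosses 180°.
Leg 2: +118.18° → -106.88°, shortest Δλ = 134.94° (east) — crosses 180°.
Leg 3: -106.88° → -38.53°, shortest Δλ = 68.35° (east) — does not cross 180°.
Leg 4: -38.53° → +152.52°, shortest Δλ = -168.95° (west) — crosses 180°.
Leg 5: +152.52° → -149.38°, shortest Δλ = 58.1° (east) — crosses 180°.
Total crossings: 4.

4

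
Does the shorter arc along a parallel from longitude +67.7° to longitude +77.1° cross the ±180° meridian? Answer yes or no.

Signed shortest Δλ = ((77.1 − 67.7 + 180) mod 360) − 180 = 9.4°.
Going east by 9.4° from +67.7° reaches +77.1° without touching 180°.

No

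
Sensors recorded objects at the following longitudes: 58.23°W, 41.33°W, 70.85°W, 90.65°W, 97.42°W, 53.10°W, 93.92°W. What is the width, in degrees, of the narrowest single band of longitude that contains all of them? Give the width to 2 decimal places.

Sort the longitudes: -97.42°, -93.92°, -90.65°, -70.85°, -58.23°, -53.10°, -41.33°.
Eastward gaps between consecutive values (wrapping around): 3.50°, 3.27°, 19.80°, 12.62°, 5.13°, 11.77°, 303.91°.
Largest gap = 303.91° ⇒ minimal covering band is its complement: 360° − 303.91° = 56.09°.
Band runs from -97.42° eastward to -41.33°.

56.09°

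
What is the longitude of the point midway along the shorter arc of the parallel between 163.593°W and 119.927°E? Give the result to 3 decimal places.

Signed shortest Δλ from -163.593° to +119.927° is -76.480°.
Midpoint longitude = -163.593° + (-76.480°)/2 = -163.593° − 38.240° = -201.833°.
Normalise into (−180°, 180°]: +158.167°.
(The naïve average (-163.593 + +119.927)/2 = -21.833° is on the wrong side of the globe.)

158.167°E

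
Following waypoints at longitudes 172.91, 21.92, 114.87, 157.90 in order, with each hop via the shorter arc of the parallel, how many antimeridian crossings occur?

Leg 1: +172.91° → +21.92°, shortest Δλ = -150.99° (west) — does not cross 180°.
Leg 2: +21.92° → +114.87°, shortest Δλ = 92.95° (east) — does not cross 180°.
Leg 3: +114.87° → +157.90°, shortest Δλ = 43.03° (east) — does not cross 180°.
Total crossings: 0.

0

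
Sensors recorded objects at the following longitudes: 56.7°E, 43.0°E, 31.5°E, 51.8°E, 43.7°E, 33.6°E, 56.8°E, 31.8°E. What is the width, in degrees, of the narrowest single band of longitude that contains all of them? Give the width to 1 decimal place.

Sort the longitudes: +31.5°, +31.8°, +33.6°, +43.0°, +43.7°, +51.8°, +56.7°, +56.8°.
Eastward gaps between consecutive values (wrapping around): 0.3°, 1.8°, 9.4°, 0.7°, 8.1°, 4.9°, 0.1°, 334.7°.
Largest gap = 334.7° ⇒ minimal covering band is its complement: 360° − 334.7° = 25.3°.
Band runs from +31.5° eastward to +56.8°.

25.3°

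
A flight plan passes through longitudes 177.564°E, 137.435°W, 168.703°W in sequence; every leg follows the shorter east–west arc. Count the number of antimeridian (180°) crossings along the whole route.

Leg 1: +177.564° → -137.435°, shortest Δλ = 45.001° (east) — crosses 180°.
Leg 2: -137.435° → -168.703°, shortest Δλ = -31.268° (west) — does not cross 180°.
Total crossings: 1.

1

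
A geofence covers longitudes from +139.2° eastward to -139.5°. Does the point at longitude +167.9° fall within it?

Band width going east from +139.2° to -139.5°: ((-139.5 − 139.2) mod 360) = 81.3°.
Offset of +167.9° east of the west edge: ((167.9 − 139.2) mod 360) = 28.7°.
28.7° ≤ 81.3° ⇒ inside.

Yes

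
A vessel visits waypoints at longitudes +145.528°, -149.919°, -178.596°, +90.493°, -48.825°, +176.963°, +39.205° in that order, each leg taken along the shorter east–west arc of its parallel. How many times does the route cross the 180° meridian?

3

Leg 1: +145.528° → -149.919°, shortest Δλ = 64.553° (east) — crosses 180°.
Leg 2: -149.919° → -178.596°, shortest Δλ = -28.677° (west) — does not cross 180°.
Leg 3: -178.596° → +90.493°, shortest Δλ = -90.911° (west) — crosses 180°.
Leg 4: +90.493° → -48.825°, shortest Δλ = -139.318° (west) — does not cross 180°.
Leg 5: -48.825° → +176.963°, shortest Δλ = -134.212° (west) — crosses 180°.
Leg 6: +176.963° → +39.205°, shortest Δλ = -137.758° (west) — does not cross 180°.
Total crossings: 3.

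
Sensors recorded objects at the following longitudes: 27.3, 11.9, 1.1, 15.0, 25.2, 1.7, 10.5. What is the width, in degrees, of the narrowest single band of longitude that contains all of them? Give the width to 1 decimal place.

26.2°

Sort the longitudes: +1.1°, +1.7°, +10.5°, +11.9°, +15.0°, +25.2°, +27.3°.
Eastward gaps between consecutive values (wrapping around): 0.6°, 8.8°, 1.4°, 3.1°, 10.2°, 2.1°, 333.8°.
Largest gap = 333.8° ⇒ minimal covering band is its complement: 360° − 333.8° = 26.2°.
Band runs from +1.1° eastward to +27.3°.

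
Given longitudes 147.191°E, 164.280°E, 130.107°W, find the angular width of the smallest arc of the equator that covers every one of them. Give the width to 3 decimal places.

82.702°

Sort the longitudes: -130.107°, +147.191°, +164.280°.
Eastward gaps between consecutive values (wrapping around): 277.298°, 17.089°, 65.613°.
Largest gap = 277.298° ⇒ minimal covering band is its complement: 360° − 277.298° = 82.702°.
Band runs from +147.191° eastward to -130.107°, crossing the antimeridian.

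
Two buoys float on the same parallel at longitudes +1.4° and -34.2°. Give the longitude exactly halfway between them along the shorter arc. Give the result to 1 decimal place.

Signed shortest Δλ from +1.4° to -34.2° is -35.6°.
Midpoint longitude = +1.4° + (-35.6°)/2 = +1.4° − 17.8° = -16.4°.

-16.4°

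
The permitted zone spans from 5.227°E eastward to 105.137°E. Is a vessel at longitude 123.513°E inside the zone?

Band width going east from +5.227° to +105.137°: ((105.137 − 5.227) mod 360) = 99.910°.
Offset of +123.513° east of the west edge: ((123.513 − 5.227) mod 360) = 118.286°.
118.286° > 99.910° ⇒ outside.

No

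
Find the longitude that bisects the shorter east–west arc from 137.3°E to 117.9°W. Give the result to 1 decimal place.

Signed shortest Δλ from +137.3° to -117.9° is +104.8°.
Midpoint longitude = +137.3° + (+104.8°)/2 = +137.3° + 52.4° = +189.7°.
Normalise into (−180°, 180°]: -170.3°.
(The naïve average (+137.3 + -117.9)/2 = 9.7° is on the wrong side of the globe.)

170.3°W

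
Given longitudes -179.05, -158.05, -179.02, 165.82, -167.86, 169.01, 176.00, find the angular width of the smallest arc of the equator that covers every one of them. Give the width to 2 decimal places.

36.13°

Sort the longitudes: -179.05°, -179.02°, -167.86°, -158.05°, +165.82°, +169.01°, +176.00°.
Eastward gaps between consecutive values (wrapping around): 0.03°, 11.16°, 9.81°, 323.87°, 3.19°, 6.99°, 4.95°.
Largest gap = 323.87° ⇒ minimal covering band is its complement: 360° − 323.87° = 36.13°.
Band runs from +165.82° eastward to -158.05°, crossing the antimeridian.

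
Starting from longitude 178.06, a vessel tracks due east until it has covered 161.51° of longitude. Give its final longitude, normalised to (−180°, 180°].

-20.43°

Start at +178.06°; shift +161.51° → +339.57°.
+339.57° lies outside (−180°, 180°]; subtract 360° → -20.43°.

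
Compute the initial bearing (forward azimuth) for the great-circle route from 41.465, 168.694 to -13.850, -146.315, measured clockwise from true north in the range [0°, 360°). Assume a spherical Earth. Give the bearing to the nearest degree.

133°

Δλ = -146.315 − 168.694 = -315.009°; wrapped into (−180°, 180°]: 44.991°.
θ = atan2( sin Δλ · cos φ₂ , cos φ₁ · sin φ₂ − sin φ₁ · cos φ₂ · cos Δλ )
  = atan2(0.68644, -0.63406) = 132.728° → normalised to [0°, 360°): 132.728°.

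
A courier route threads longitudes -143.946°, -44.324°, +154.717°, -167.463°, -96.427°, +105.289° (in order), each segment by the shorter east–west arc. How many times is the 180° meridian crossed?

Leg 1: -143.946° → -44.324°, shortest Δλ = 99.622° (east) — does not cross 180°.
Leg 2: -44.324° → +154.717°, shortest Δλ = -160.959° (west) — crosses 180°.
Leg 3: +154.717° → -167.463°, shortest Δλ = 37.82° (east) — crosses 180°.
Leg 4: -167.463° → -96.427°, shortest Δλ = 71.036° (east) — does not cross 180°.
Leg 5: -96.427° → +105.289°, shortest Δλ = -158.284° (west) — crosses 180°.
Total crossings: 3.

3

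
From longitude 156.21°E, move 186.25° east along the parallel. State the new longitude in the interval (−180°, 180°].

17.54°W

Start at +156.21°; shift +186.25° → +342.46°.
+342.46° lies outside (−180°, 180°]; subtract 360° → -17.54°.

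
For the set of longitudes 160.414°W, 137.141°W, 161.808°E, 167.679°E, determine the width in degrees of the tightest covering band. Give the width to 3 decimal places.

Sort the longitudes: -160.414°, -137.141°, +161.808°, +167.679°.
Eastward gaps between consecutive values (wrapping around): 23.273°, 298.949°, 5.871°, 31.907°.
Largest gap = 298.949° ⇒ minimal covering band is its complement: 360° − 298.949° = 61.051°.
Band runs from +161.808° eastward to -137.141°, crossing the antimeridian.

61.051°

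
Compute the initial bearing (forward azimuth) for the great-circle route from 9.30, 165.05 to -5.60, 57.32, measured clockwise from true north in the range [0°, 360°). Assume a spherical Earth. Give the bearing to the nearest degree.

Δλ = 57.32 − 165.05 = -107.73°.
θ = atan2( sin Δλ · cos φ₂ , cos φ₁ · sin φ₂ − sin φ₁ · cos φ₂ · cos Δλ )
  = atan2(-0.94796, -0.04732) = -92.858° → normalised to [0°, 360°): 267.142°.

267°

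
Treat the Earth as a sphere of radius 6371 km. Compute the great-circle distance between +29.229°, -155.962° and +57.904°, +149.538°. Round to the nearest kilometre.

5218 km

Δλ = 149.538 − -155.962 = 305.500°; wrapped into (−180°, 180°]: -54.500°.
Δφ = 57.904 − 29.229 = 28.675°.
a = sin²(Δφ/2) + cos φ₁ · cos φ₂ · sin²(Δλ/2) = 0.158533.
c = 2·atan2(√a, √(1−a)) = 0.81903 rad → d = 6371·c ≈ 5218.01 km.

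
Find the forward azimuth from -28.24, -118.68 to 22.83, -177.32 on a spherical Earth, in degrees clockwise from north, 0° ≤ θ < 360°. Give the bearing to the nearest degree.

306°

Δλ = -177.32 − -118.68 = -58.64°.
θ = atan2( sin Δλ · cos φ₂ , cos φ₁ · sin φ₂ − sin φ₁ · cos φ₂ · cos Δλ )
  = atan2(-0.78702, 0.56877) = -54.145° → normalised to [0°, 360°): 305.855°.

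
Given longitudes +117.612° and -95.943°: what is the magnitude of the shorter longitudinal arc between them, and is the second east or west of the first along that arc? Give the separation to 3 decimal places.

Raw difference: -95.943 − 117.612 = -213.555°.
Normalise into (−180°, 180°]: -213.555° + 360° = 146.445°.
Positive ⇒ the second point lies to the east; separation 146.445°.

146.445° east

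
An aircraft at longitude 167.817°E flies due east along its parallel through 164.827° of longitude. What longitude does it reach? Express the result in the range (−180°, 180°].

Start at +167.817°; shift +164.827° → +332.644°.
+332.644° lies outside (−180°, 180°]; subtract 360° → -27.356°.

27.356°W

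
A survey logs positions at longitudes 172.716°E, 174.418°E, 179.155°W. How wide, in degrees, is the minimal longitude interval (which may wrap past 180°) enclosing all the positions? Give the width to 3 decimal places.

Sort the longitudes: -179.155°, +172.716°, +174.418°.
Eastward gaps between consecutive values (wrapping around): 351.871°, 1.702°, 6.427°.
Largest gap = 351.871° ⇒ minimal covering band is its complement: 360° − 351.871° = 8.129°.
Band runs from +172.716° eastward to -179.155°, crossing the antimeridian.

8.129°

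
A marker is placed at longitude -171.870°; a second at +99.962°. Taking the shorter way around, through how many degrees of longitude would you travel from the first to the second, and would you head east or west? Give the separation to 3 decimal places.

88.168° west

Raw difference: 99.962 − -171.870 = 271.832°.
Normalise into (−180°, 180°]: 271.832° − 360° = -88.168°.
Negative ⇒ the second point lies to the west; separation 88.168°.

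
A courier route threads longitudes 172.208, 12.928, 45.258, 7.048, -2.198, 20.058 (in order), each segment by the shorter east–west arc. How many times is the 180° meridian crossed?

0

Leg 1: +172.208° → +12.928°, shortest Δλ = -159.28° (west) — does not cross 180°.
Leg 2: +12.928° → +45.258°, shortest Δλ = 32.33° (east) — does not cross 180°.
Leg 3: +45.258° → +7.048°, shortest Δλ = -38.21° (west) — does not cross 180°.
Leg 4: +7.048° → -2.198°, shortest Δλ = -9.246° (west) — does not cross 180°.
Leg 5: -2.198° → +20.058°, shortest Δλ = 22.256° (east) — does not cross 180°.
Total crossings: 0.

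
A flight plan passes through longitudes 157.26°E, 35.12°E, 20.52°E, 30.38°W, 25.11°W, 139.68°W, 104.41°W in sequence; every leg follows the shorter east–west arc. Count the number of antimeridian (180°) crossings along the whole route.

Leg 1: +157.26° → +35.12°, shortest Δλ = -122.14° (west) — does not cross 180°.
Leg 2: +35.12° → +20.52°, shortest Δλ = -14.6° (west) — does not cross 180°.
Leg 3: +20.52° → -30.38°, shortest Δλ = -50.9° (west) — does not cross 180°.
Leg 4: -30.38° → -25.11°, shortest Δλ = 5.27° (east) — does not cross 180°.
Leg 5: -25.11° → -139.68°, shortest Δλ = -114.57° (west) — does not cross 180°.
Leg 6: -139.68° → -104.41°, shortest Δλ = 35.27° (east) — does not cross 180°.
Total crossings: 0.

0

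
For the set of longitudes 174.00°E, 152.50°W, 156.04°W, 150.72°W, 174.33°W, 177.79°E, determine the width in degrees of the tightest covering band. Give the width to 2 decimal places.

Sort the longitudes: -174.33°, -156.04°, -152.50°, -150.72°, +174.00°, +177.79°.
Eastward gaps between consecutive values (wrapping around): 18.29°, 3.54°, 1.78°, 324.72°, 3.79°, 7.88°.
Largest gap = 324.72° ⇒ minimal covering band is its complement: 360° − 324.72° = 35.28°.
Band runs from +174.00° eastward to -150.72°, crossing the antimeridian.

35.28°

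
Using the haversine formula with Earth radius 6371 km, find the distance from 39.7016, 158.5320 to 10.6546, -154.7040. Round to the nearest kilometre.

Δλ = -154.7040 − 158.5320 = -313.2360°; wrapped into (−180°, 180°]: 46.7640°.
Δφ = 10.6546 − 39.7016 = -29.0470°.
a = sin²(Δφ/2) + cos φ₁ · cos φ₂ · sin²(Δλ/2) = 0.181976.
c = 2·atan2(√a, √(1−a)) = 0.88143 rad → d = 6371·c ≈ 5615.59 km.

5616 km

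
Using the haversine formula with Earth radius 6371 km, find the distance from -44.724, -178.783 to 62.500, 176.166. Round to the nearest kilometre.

11931 km

Δλ = 176.166 − -178.783 = 354.949°; wrapped into (−180°, 180°]: -5.051°.
Δφ = 62.500 − -44.724 = 107.224°.
a = sin²(Δφ/2) + cos φ₁ · cos φ₂ · sin²(Δλ/2) = 0.648691.
c = 2·atan2(√a, √(1−a)) = 1.87275 rad → d = 6371·c ≈ 11931.26 km.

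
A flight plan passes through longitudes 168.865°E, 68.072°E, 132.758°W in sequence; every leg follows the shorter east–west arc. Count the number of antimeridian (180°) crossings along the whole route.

1

Leg 1: +168.865° → +68.072°, shortest Δλ = -100.793° (west) — does not cross 180°.
Leg 2: +68.072° → -132.758°, shortest Δλ = 159.17° (east) — crosses 180°.
Total crossings: 1.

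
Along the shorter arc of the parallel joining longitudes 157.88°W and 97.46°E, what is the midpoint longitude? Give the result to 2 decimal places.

149.79°E

Signed shortest Δλ from -157.88° to +97.46° is -104.66°.
Midpoint longitude = -157.88° + (-104.66°)/2 = -157.88° − 52.33° = -210.21°.
Normalise into (−180°, 180°]: +149.79°.
(The naïve average (-157.88 + +97.46)/2 = -30.21° is on the wrong side of the globe.)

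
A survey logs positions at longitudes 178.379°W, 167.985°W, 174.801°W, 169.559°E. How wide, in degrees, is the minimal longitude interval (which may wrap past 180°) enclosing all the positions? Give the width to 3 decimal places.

22.456°

Sort the longitudes: -178.379°, -174.801°, -167.985°, +169.559°.
Eastward gaps between consecutive values (wrapping around): 3.578°, 6.816°, 337.544°, 12.062°.
Largest gap = 337.544° ⇒ minimal covering band is its complement: 360° − 337.544° = 22.456°.
Band runs from +169.559° eastward to -167.985°, crossing the antimeridian.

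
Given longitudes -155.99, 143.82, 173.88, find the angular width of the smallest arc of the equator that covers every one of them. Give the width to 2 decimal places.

60.19°

Sort the longitudes: -155.99°, +143.82°, +173.88°.
Eastward gaps between consecutive values (wrapping around): 299.81°, 30.06°, 30.13°.
Largest gap = 299.81° ⇒ minimal covering band is its complement: 360° − 299.81° = 60.19°.
Band runs from +143.82° eastward to -155.99°, crossing the antimeridian.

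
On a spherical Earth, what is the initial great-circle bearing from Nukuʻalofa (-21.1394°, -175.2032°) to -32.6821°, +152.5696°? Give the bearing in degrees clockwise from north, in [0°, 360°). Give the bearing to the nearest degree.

241°

Δλ = 152.5696 − -175.2032 = 327.7728°; wrapped into (−180°, 180°]: -32.2272°.
θ = atan2( sin Δλ · cos φ₂ , cos φ₁ · sin φ₂ − sin φ₁ · cos φ₂ · cos Δλ )
  = atan2(-0.44885, -0.24686) = -118.810° → normalised to [0°, 360°): 241.190°.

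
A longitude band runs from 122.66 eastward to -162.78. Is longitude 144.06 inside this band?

Yes

Band width going east from +122.66° to -162.78°: ((-162.78 − 122.66) mod 360) = 74.56°.
Offset of +144.06° east of the west edge: ((144.06 − 122.66) mod 360) = 21.40°.
21.40° ≤ 74.56° ⇒ inside.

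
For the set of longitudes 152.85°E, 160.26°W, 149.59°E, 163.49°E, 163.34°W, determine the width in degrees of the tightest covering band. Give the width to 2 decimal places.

Sort the longitudes: -163.34°, -160.26°, +149.59°, +152.85°, +163.49°.
Eastward gaps between consecutive values (wrapping around): 3.08°, 309.85°, 3.26°, 10.64°, 33.17°.
Largest gap = 309.85° ⇒ minimal covering band is its complement: 360° − 309.85° = 50.15°.
Band runs from +149.59° eastward to -160.26°, crossing the antimeridian.

50.15°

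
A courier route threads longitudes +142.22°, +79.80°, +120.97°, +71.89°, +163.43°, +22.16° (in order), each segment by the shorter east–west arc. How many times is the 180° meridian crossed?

0

Leg 1: +142.22° → +79.80°, shortest Δλ = -62.42° (west) — does not cross 180°.
Leg 2: +79.80° → +120.97°, shortest Δλ = 41.17° (east) — does not cross 180°.
Leg 3: +120.97° → +71.89°, shortest Δλ = -49.08° (west) — does not cross 180°.
Leg 4: +71.89° → +163.43°, shortest Δλ = 91.54° (east) — does not cross 180°.
Leg 5: +163.43° → +22.16°, shortest Δλ = -141.27° (west) — does not cross 180°.
Total crossings: 0.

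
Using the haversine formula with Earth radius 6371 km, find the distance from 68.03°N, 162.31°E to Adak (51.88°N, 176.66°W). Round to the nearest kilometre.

2120 km

Δλ = -176.66 − 162.31 = -338.97°; wrapped into (−180°, 180°]: 21.03°.
Δφ = 51.88 − 68.03 = -16.15°.
a = sin²(Δφ/2) + cos φ₁ · cos φ₂ · sin²(Δλ/2) = 0.027423.
c = 2·atan2(√a, √(1−a)) = 0.33273 rad → d = 6371·c ≈ 2119.83 km.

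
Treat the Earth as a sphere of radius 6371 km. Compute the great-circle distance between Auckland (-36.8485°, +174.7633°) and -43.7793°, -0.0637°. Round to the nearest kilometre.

Δλ = -0.0637 − 174.7633 = -174.8270°.
Δφ = -43.7793 − -36.8485 = -6.9308°.
a = sin²(Δφ/2) + cos φ₁ · cos φ₂ · sin²(Δλ/2) = 0.580247.
c = 2·atan2(√a, √(1−a)) = 1.73199 rad → d = 6371·c ≈ 11034.49 km.

11034 km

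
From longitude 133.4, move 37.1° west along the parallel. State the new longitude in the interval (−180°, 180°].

+96.3°

Start at +133.4°; shift −37.1° → +96.3°.
+96.3° already lies in (−180°, 180°].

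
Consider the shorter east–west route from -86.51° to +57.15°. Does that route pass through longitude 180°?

No

Signed shortest Δλ = ((57.15 − -86.51 + 180) mod 360) − 180 = 143.66°.
Going east by 143.66° from -86.51° reaches +57.15° without touching 180°.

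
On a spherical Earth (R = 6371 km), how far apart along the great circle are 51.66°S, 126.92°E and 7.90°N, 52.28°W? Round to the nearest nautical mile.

Δλ = -52.28 − 126.92 = -179.20°.
Δφ = 7.90 − -51.66 = 59.56°.
a = sin²(Δφ/2) + cos φ₁ · cos φ₂ · sin²(Δλ/2) = 0.861092.
c = 2·atan2(√a, √(1−a)) = 2.37775 rad → d = 6371·c ≈ 15148.65 km ≈ 8179.61 nmi.

8180 nmi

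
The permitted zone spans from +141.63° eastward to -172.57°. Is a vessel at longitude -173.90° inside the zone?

Yes

Band width going east from +141.63° to -172.57°: ((-172.57 − 141.63) mod 360) = 45.80°.
Offset of -173.90° east of the west edge: ((-173.90 − 141.63) mod 360) = 44.47°.
44.47° ≤ 45.80° ⇒ inside.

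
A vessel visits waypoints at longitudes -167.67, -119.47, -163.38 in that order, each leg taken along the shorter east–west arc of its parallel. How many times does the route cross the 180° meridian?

Leg 1: -167.67° → -119.47°, shortest Δλ = 48.2° (east) — does not cross 180°.
Leg 2: -119.47° → -163.38°, shortest Δλ = -43.91° (west) — does not cross 180°.
Total crossings: 0.

0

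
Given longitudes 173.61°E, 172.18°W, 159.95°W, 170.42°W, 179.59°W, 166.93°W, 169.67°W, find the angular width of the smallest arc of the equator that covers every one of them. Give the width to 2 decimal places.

26.44°

Sort the longitudes: -179.59°, -172.18°, -170.42°, -169.67°, -166.93°, -159.95°, +173.61°.
Eastward gaps between consecutive values (wrapping around): 7.41°, 1.76°, 0.75°, 2.74°, 6.98°, 333.56°, 6.80°.
Largest gap = 333.56° ⇒ minimal covering band is its complement: 360° − 333.56° = 26.44°.
Band runs from +173.61° eastward to -159.95°, crossing the antimeridian.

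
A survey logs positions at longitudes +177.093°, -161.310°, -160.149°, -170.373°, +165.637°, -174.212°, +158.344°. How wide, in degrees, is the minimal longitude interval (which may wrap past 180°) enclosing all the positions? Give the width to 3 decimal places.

Sort the longitudes: -174.212°, -170.373°, -161.310°, -160.149°, +158.344°, +165.637°, +177.093°.
Eastward gaps between consecutive values (wrapping around): 3.839°, 9.063°, 1.161°, 318.493°, 7.293°, 11.456°, 8.695°.
Largest gap = 318.493° ⇒ minimal covering band is its complement: 360° − 318.493° = 41.507°.
Band runs from +158.344° eastward to -160.149°, crossing the antimeridian.

41.507°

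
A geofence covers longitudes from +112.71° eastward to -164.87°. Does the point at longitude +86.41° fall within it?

No

Band width going east from +112.71° to -164.87°: ((-164.87 − 112.71) mod 360) = 82.42°.
Offset of +86.41° east of the west edge: ((86.41 − 112.71) mod 360) = 333.70°.
333.70° > 82.42° ⇒ outside.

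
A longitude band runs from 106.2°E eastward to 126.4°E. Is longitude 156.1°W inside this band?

Band width going east from +106.2° to +126.4°: ((126.4 − 106.2) mod 360) = 20.2°.
Offset of -156.1° east of the west edge: ((-156.1 − 106.2) mod 360) = 97.7°.
97.7° > 20.2° ⇒ outside.

No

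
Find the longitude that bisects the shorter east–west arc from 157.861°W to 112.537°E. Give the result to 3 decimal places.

157.338°E

Signed shortest Δλ from -157.861° to +112.537° is -89.602°.
Midpoint longitude = -157.861° + (-89.602°)/2 = -157.861° − 44.801° = -202.662°.
Normalise into (−180°, 180°]: +157.338°.
(The naïve average (-157.861 + +112.537)/2 = -22.662° is on the wrong side of the globe.)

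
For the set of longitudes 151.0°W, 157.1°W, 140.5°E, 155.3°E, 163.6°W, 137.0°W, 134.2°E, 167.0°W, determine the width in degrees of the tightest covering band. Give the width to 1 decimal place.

Sort the longitudes: -167.0°, -163.6°, -157.1°, -151.0°, -137.0°, +134.2°, +140.5°, +155.3°.
Eastward gaps between consecutive values (wrapping around): 3.4°, 6.5°, 6.1°, 14.0°, 271.2°, 6.3°, 14.8°, 37.7°.
Largest gap = 271.2° ⇒ minimal covering band is its complement: 360° − 271.2° = 88.8°.
Band runs from +134.2° eastward to -137.0°, crossing the antimeridian.

88.8°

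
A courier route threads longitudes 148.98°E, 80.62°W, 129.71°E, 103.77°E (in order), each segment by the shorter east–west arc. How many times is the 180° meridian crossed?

2

Leg 1: +148.98° → -80.62°, shortest Δλ = 130.4° (east) — crosses 180°.
Leg 2: -80.62° → +129.71°, shortest Δλ = -149.67° (west) — crosses 180°.
Leg 3: +129.71° → +103.77°, shortest Δλ = -25.94° (west) — does not cross 180°.
Total crossings: 2.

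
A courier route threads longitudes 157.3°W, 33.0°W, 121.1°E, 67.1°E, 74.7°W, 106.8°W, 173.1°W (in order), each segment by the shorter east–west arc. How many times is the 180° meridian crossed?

0

Leg 1: -157.3° → -33.0°, shortest Δλ = 124.3° (east) — does not cross 180°.
Leg 2: -33.0° → +121.1°, shortest Δλ = 154.1° (east) — does not cross 180°.
Leg 3: +121.1° → +67.1°, shortest Δλ = -54.0° (west) — does not cross 180°.
Leg 4: +67.1° → -74.7°, shortest Δλ = -141.8° (west) — does not cross 180°.
Leg 5: -74.7° → -106.8°, shortest Δλ = -32.1° (west) — does not cross 180°.
Leg 6: -106.8° → -173.1°, shortest Δλ = -66.3° (west) — does not cross 180°.
Total crossings: 0.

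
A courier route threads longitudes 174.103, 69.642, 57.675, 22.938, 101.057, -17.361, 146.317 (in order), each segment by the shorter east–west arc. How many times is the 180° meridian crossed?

0

Leg 1: +174.103° → +69.642°, shortest Δλ = -104.461° (west) — does not cross 180°.
Leg 2: +69.642° → +57.675°, shortest Δλ = -11.967° (west) — does not cross 180°.
Leg 3: +57.675° → +22.938°, shortest Δλ = -34.737° (west) — does not cross 180°.
Leg 4: +22.938° → +101.057°, shortest Δλ = 78.119° (east) — does not cross 180°.
Leg 5: +101.057° → -17.361°, shortest Δλ = -118.418° (west) — does not cross 180°.
Leg 6: -17.361° → +146.317°, shortest Δλ = 163.678° (east) — does not cross 180°.
Total crossings: 0.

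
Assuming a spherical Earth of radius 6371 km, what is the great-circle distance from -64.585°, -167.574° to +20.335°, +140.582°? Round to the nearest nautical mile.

Δλ = 140.582 − -167.574 = 308.156°; wrapped into (−180°, 180°]: -51.844°.
Δφ = 20.335 − -64.585 = 84.920°.
a = sin²(Δφ/2) + cos φ₁ · cos φ₂ · sin²(Δλ/2) = 0.532629.
c = 2·atan2(√a, √(1−a)) = 1.63610 rad → d = 6371·c ≈ 10423.60 km ≈ 5628.29 nmi.

5628 nmi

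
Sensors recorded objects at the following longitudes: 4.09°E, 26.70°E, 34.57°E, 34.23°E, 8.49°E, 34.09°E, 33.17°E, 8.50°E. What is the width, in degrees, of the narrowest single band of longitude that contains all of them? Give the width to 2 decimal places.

30.48°

Sort the longitudes: +4.09°, +8.49°, +8.50°, +26.70°, +33.17°, +34.09°, +34.23°, +34.57°.
Eastward gaps between consecutive values (wrapping around): 4.40°, 0.01°, 18.20°, 6.47°, 0.92°, 0.14°, 0.34°, 329.52°.
Largest gap = 329.52° ⇒ minimal covering band is its complement: 360° − 329.52° = 30.48°.
Band runs from +4.09° eastward to +34.57°.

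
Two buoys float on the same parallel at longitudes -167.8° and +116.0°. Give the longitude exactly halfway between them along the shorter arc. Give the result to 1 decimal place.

Signed shortest Δλ from -167.8° to +116.0° is -76.2°.
Midpoint longitude = -167.8° + (-76.2°)/2 = -167.8° − 38.1° = -205.9°.
Normalise into (−180°, 180°]: +154.1°.
(The naïve average (-167.8 + +116.0)/2 = -25.9° is on the wrong side of the globe.)

+154.1°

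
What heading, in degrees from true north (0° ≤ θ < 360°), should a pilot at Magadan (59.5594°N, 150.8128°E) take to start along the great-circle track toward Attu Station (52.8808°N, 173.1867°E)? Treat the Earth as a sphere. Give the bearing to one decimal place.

Δλ = 173.1867 − 150.8128 = 22.3739°.
θ = atan2( sin Δλ · cos φ₂ , cos φ₁ · sin φ₂ − sin φ₁ · cos φ₂ · cos Δλ )
  = atan2(0.22971, -0.07713) = 108.561° → normalised to [0°, 360°): 108.561°.

108.6°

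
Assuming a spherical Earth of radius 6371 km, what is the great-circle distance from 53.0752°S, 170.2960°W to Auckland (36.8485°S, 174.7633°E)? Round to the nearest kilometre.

Δλ = 174.7633 − -170.2960 = 345.0593°; wrapped into (−180°, 180°]: -14.9407°.
Δφ = -36.8485 − -53.0752 = 16.2267°.
a = sin²(Δφ/2) + cos φ₁ · cos φ₂ · sin²(Δλ/2) = 0.028044.
c = 2·atan2(√a, √(1−a)) = 0.33652 rad → d = 6371·c ≈ 2143.94 km.

2144 km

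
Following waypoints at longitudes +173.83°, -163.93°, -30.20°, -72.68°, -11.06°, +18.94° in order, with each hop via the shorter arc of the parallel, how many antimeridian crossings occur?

Leg 1: +173.83° → -163.93°, shortest Δλ = 22.24° (east) — crosses 180°.
Leg 2: -163.93° → -30.20°, shortest Δλ = 133.73° (east) — does not cross 180°.
Leg 3: -30.20° → -72.68°, shortest Δλ = -42.48° (west) — does not cross 180°.
Leg 4: -72.68° → -11.06°, shortest Δλ = 61.62° (east) — does not cross 180°.
Leg 5: -11.06° → +18.94°, shortest Δλ = 30.0° (east) — does not cross 180°.
Total crossings: 1.

1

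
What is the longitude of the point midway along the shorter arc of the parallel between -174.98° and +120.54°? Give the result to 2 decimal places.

+152.78°

Signed shortest Δλ from -174.98° to +120.54° is -64.48°.
Midpoint longitude = -174.98° + (-64.48°)/2 = -174.98° − 32.24° = -207.22°.
Normalise into (−180°, 180°]: +152.78°.
(The naïve average (-174.98 + +120.54)/2 = -27.22° is on the wrong side of the globe.)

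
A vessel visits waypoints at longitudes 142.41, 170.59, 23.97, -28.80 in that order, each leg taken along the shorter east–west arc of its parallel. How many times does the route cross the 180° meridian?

Leg 1: +142.41° → +170.59°, shortest Δλ = 28.18° (east) — does not cross 180°.
Leg 2: +170.59° → +23.97°, shortest Δλ = -146.62° (west) — does not cross 180°.
Leg 3: +23.97° → -28.80°, shortest Δλ = -52.77° (west) — does not cross 180°.
Total crossings: 0.

0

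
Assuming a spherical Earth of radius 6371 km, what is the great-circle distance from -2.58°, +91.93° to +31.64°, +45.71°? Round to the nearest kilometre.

6183 km

Δλ = 45.71 − 91.93 = -46.22°.
Δφ = 31.64 − -2.58 = 34.22°.
a = sin²(Δφ/2) + cos φ₁ · cos φ₂ · sin²(Δλ/2) = 0.217581.
c = 2·atan2(√a, √(1−a)) = 0.97056 rad → d = 6371·c ≈ 6183.43 km.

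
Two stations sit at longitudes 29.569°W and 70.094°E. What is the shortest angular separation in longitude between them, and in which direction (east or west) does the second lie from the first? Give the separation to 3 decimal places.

99.663° east

Raw difference: 70.094 − -29.569 = 99.663°.
Normalise into (−180°, 180°]: 99.663° stays 99.663°.
Positive ⇒ the second point lies to the east; separation 99.663°.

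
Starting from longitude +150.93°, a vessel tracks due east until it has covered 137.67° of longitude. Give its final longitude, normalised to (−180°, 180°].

Start at +150.93°; shift +137.67° → +288.60°.
+288.60° lies outside (−180°, 180°]; subtract 360° → -71.40°.

-71.40°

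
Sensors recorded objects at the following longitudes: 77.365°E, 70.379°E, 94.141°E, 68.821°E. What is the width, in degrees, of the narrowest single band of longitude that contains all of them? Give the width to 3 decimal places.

25.320°

Sort the longitudes: +68.821°, +70.379°, +77.365°, +94.141°.
Eastward gaps between consecutive values (wrapping around): 1.558°, 6.986°, 16.776°, 334.680°.
Largest gap = 334.680° ⇒ minimal covering band is its complement: 360° − 334.680° = 25.320°.
Band runs from +68.821° eastward to +94.141°.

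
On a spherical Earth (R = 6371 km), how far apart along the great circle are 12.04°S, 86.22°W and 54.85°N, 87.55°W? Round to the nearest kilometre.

7439 km

Δλ = -87.55 − -86.22 = -1.33°.
Δφ = 54.85 − -12.04 = 66.89°.
a = sin²(Δφ/2) + cos φ₁ · cos φ₂ · sin²(Δλ/2) = 0.303827.
c = 2·atan2(√a, √(1−a)) = 1.16762 rad → d = 6371·c ≈ 7438.88 km.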